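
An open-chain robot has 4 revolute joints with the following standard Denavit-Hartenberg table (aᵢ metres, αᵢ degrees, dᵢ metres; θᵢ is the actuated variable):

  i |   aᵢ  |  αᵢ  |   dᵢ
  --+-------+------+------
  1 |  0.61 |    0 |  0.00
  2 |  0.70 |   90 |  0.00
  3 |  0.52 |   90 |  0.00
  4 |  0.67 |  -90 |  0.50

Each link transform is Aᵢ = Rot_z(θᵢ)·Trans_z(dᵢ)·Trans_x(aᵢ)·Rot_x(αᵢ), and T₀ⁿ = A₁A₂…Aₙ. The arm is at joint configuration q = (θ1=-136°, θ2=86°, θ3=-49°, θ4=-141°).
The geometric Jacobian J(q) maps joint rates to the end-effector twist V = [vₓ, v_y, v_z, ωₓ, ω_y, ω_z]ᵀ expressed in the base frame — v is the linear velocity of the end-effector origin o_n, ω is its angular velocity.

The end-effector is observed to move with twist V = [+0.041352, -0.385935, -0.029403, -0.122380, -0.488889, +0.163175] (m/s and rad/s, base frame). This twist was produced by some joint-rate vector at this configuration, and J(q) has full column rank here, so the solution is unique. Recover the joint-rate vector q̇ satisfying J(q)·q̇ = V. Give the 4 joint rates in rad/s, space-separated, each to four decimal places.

o_n = [0.0913, -0.3995, -0.3275]
J₁: ẑ×o_n = [0.3995, 0.0913, -0.0000], ω = ẑ
J2: z=[0.0000, 0.0000, 1.0000] o=[-0.4388, -0.4237, 0.0000] → [-0.0242, 0.5301, 0.0000, 0.0000, 0.0000, 1.0000]
J3: z=[-0.7660, -0.6428, 0.0000] o=[0.0112, -0.9600, 0.0000] → [0.2105, -0.2509, -0.3778, -0.7660, -0.6428, 0.0000]
J4: z=[-0.4851, 0.5781, -0.6561] o=[0.2304, -1.2213, -0.3924] → [0.5767, 0.1228, -0.3182, -0.4851, 0.5781, -0.6561]
q̇ = J⁺·V = [0.4230, -0.5170, 0.4080, -0.3920]

0.4230 -0.5170 0.4080 -0.3920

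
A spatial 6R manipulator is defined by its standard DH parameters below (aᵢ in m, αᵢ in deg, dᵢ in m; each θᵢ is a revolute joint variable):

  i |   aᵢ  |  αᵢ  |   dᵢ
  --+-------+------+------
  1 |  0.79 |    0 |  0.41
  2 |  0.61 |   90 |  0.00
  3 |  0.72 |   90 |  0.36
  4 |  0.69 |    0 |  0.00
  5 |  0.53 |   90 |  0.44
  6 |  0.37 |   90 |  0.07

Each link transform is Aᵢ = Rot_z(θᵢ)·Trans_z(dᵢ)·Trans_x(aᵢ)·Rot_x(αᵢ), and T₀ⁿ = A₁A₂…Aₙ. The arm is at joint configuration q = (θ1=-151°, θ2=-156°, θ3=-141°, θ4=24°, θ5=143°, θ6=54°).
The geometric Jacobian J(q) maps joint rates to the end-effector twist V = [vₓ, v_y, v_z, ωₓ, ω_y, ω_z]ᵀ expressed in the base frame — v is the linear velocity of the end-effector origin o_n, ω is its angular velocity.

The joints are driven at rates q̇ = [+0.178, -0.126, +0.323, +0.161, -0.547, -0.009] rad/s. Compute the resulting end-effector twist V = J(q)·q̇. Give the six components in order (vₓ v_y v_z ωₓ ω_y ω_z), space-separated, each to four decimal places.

0.3582 -0.3952 -0.3392 0.3981 0.0062 -0.2467

o_n = [-0.2017, -1.1910, 0.5832]
J₁: ẑ×o_n = [1.1910, -0.2017, 0.0000], ω = ẑ
J2: z=[0.0000, 0.0000, 1.0000] o=[-0.6909, -0.3830, 0.4100] → [0.8080, 0.4892, -0.0000, 0.0000, 0.0000, 1.0000]
J3: z=[0.7986, -0.6018, 0.0000] o=[-0.3238, 0.1042, 0.4100] → [-0.1042, -0.1383, -0.9609, 0.7986, -0.6018, 0.0000]
J4: z=[-0.3787, -0.5026, 0.7771] o=[-0.3731, -0.5594, -0.0431] → [0.1761, 0.3704, 0.3254, -0.3787, -0.5026, 0.7771]
J5: z=[-0.3787, -0.5026, 0.7771] o=[-0.4438, -1.1195, -0.4398] → [-0.4585, 0.5755, 0.1487, -0.3787, -0.5026, 0.7771]
J6: z=[0.6730, -0.7260, -0.1416] o=[-0.2737, -1.0919, 0.2271] → [-0.2726, -0.2498, -0.0145, 0.6730, -0.7260, -0.1416]
V = J·q̇ = [0.3582, -0.3952, -0.3392, 0.3981, 0.0062, -0.2467]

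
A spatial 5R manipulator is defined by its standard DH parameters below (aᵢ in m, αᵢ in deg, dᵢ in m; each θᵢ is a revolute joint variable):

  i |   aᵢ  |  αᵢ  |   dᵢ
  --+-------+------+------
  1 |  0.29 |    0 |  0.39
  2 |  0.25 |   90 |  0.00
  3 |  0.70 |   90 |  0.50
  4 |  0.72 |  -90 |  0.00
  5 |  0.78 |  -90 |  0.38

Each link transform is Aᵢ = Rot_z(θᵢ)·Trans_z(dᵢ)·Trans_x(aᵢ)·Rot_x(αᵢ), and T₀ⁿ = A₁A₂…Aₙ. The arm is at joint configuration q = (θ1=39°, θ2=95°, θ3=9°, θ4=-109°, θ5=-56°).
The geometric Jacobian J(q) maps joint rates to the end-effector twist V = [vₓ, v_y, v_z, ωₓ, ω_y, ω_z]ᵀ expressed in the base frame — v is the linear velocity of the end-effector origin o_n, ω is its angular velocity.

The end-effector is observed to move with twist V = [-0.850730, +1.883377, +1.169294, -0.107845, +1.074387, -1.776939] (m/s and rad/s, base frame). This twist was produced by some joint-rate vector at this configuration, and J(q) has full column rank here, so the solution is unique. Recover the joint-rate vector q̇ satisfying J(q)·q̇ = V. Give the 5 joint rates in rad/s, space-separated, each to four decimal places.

-0.1770 -0.9860 0.9240 0.7390 0.7840

o_n = [-1.0028, 0.4223, -0.1419]
J₁: ẑ×o_n = [-0.4223, -1.0028, 0.0000], ω = ẑ
J2: z=[0.0000, 0.0000, 1.0000] o=[0.2254, 0.1825, 0.3900] → [-0.2398, -1.2282, 0.0000, 0.0000, 0.0000, 1.0000]
J3: z=[0.7193, 0.6947, 0.0000] o=[0.0517, 0.3623, 0.3900] → [-0.3695, 0.3826, 0.7756, 0.7193, 0.6947, 0.0000]
J4: z=[-0.1087, 0.1125, -0.9877] o=[-0.0689, 1.2070, 0.4995] → [-0.8472, 0.8527, 0.1904, -0.1087, 0.1125, -0.9877]
J5: z=[-0.8829, 0.4456, 0.1479] o=[-0.3978, 0.5676, 0.4628] → [-0.2480, -0.6234, 0.3979, -0.8829, 0.4456, 0.1479]
q̇ = J⁺·V = [-0.1770, -0.9860, 0.9240, 0.7390, 0.7840]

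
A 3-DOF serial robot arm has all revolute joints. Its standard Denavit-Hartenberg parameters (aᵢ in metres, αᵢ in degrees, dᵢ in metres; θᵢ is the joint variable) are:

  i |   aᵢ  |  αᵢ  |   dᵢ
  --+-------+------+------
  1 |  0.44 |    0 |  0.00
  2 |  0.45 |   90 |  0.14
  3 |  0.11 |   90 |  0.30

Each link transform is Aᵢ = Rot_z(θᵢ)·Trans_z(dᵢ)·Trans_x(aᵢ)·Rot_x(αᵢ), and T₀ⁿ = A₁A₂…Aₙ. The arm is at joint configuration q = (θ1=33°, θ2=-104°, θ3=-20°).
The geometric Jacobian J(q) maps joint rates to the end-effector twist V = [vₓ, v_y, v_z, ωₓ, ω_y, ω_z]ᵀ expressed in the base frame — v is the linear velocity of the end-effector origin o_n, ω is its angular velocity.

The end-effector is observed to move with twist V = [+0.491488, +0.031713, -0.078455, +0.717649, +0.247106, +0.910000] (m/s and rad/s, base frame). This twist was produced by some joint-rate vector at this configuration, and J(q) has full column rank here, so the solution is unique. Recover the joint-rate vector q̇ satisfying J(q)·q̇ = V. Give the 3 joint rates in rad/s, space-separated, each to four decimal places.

0.2680 0.6420 -0.7590

o_n = [0.2655, -0.3812, 0.1024]
J₁: ẑ×o_n = [0.3812, 0.2655, -0.0000], ω = ẑ
J2: z=[0.0000, 0.0000, 1.0000] o=[0.3690, 0.2396, 0.0000] → [0.6209, -0.1035, 0.0000, 0.0000, 0.0000, 1.0000]
J3: z=[-0.9455, -0.3256, 0.0000] o=[0.5155, -0.1858, 0.1400] → [0.0122, -0.0356, 0.1034, -0.9455, -0.3256, 0.0000]
q̇ = J⁺·V = [0.2680, 0.6420, -0.7590]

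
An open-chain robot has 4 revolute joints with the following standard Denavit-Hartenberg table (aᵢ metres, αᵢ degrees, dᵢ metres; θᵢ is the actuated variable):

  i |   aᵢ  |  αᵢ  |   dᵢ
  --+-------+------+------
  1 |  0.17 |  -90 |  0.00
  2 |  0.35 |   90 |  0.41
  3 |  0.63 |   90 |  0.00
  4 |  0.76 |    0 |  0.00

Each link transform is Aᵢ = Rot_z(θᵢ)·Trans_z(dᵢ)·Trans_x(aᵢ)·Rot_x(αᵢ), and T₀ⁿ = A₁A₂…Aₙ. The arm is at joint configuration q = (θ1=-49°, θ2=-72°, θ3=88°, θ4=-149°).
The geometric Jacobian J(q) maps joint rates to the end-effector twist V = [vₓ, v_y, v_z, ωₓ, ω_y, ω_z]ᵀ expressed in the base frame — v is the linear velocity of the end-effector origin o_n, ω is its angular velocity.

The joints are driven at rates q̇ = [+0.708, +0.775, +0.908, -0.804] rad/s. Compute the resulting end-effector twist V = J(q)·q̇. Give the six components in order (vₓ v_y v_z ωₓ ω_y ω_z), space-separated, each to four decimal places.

o_n = [0.7198, -0.2358, 0.2112]
J₁: ẑ×o_n = [0.2358, 0.7198, -0.0000], ω = ẑ
J2: z=[0.7547, 0.6561, 0.0000] o=[0.1115, -0.1283, 0.0000] → [0.1386, -0.1594, -0.4802, 0.7547, 0.6561, 0.0000]
J3: z=[-0.6239, 0.7178, 0.3090] o=[0.4919, 0.0591, 0.3329] → [0.0038, -0.0055, 0.0204, -0.6239, 0.7178, 0.3090]
J4: z=[0.1763, -0.2560, 0.9505] o=[0.9716, 0.4670, 0.3538] → [0.7045, -0.2141, -0.1883, 0.1763, -0.2560, 0.9505]
V = J·q̇ = [-0.2886, 0.5533, -0.2022, -0.1234, 1.3660, 0.2244]

-0.2886 0.5533 -0.2022 -0.1234 1.3660 0.2244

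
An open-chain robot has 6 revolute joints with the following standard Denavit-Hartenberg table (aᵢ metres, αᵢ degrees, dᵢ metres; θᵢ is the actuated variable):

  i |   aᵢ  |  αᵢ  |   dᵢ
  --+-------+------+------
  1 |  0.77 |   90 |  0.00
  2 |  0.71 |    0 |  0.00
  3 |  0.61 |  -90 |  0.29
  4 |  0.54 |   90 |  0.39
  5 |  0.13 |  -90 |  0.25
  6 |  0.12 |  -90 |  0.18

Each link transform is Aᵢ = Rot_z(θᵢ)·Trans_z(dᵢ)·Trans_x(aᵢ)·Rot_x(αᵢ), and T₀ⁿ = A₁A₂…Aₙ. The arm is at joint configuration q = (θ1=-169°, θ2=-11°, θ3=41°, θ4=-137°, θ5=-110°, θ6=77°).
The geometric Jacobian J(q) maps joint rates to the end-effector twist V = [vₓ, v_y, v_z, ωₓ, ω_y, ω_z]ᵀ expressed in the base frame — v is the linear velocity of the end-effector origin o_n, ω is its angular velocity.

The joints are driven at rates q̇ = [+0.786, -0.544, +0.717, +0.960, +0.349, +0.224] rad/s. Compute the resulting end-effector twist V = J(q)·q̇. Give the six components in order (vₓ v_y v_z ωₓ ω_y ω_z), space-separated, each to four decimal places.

-0.5016 -0.6084 -0.1927 0.7551 0.2092 1.3551

o_n = [-1.5072, 0.3587, 0.0411]
J₁: ẑ×o_n = [-0.3587, -1.5072, 0.0000], ω = ẑ
J2: z=[-0.1908, 0.9816, 0.0000] o=[-0.7559, -0.1469, 0.0000] → [0.0404, 0.0078, 0.6410, -0.1908, 0.9816, 0.0000]
J3: z=[-0.1908, 0.9816, 0.0000] o=[-1.4400, -0.2799, -0.1355] → [0.1734, 0.0337, -0.0559, -0.1908, 0.9816, 0.0000]
J4: z=[0.4908, 0.0954, 0.8660] o=[-2.0139, -0.0960, 0.1695] → [-0.4061, 0.5019, 0.1748, 0.4908, 0.0954, 0.8660]
J5: z=[0.7193, -0.6052, -0.3410] o=[-1.5570, 0.3679, 0.3098] → [0.1595, 0.1763, 0.0235, 0.7193, -0.6052, -0.3410]
J6: z=[0.2941, 0.7100, -0.6398] o=[-1.4590, 0.1698, 0.1350] → [0.0542, 0.0584, 0.0897, 0.2941, 0.7100, -0.6398]
V = J·q̇ = [-0.5016, -0.6084, -0.1927, 0.7551, 0.2092, 1.3551]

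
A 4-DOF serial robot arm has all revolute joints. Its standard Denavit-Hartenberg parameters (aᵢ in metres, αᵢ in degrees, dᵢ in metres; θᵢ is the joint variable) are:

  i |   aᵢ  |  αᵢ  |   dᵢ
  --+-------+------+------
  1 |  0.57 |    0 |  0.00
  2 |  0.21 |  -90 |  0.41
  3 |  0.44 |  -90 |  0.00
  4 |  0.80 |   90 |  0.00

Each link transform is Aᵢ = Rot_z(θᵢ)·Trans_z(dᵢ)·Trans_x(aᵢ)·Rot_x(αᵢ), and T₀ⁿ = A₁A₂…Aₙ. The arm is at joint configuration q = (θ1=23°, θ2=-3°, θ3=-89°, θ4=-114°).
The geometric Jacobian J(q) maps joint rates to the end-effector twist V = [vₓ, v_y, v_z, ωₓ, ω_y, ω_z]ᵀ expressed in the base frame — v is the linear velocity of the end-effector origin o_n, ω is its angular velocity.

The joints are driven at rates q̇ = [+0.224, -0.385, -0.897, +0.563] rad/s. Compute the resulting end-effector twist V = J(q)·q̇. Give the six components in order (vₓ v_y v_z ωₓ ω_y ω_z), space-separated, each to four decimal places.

o_n = [0.4739, 0.9820, 0.5246]
J₁: ẑ×o_n = [-0.9820, 0.4739, 0.0000], ω = ẑ
J2: z=[0.0000, 0.0000, 1.0000] o=[0.5247, 0.2227, 0.0000] → [-0.7593, -0.0507, 0.0000, 0.0000, 0.0000, 1.0000]
J3: z=[-0.3420, 0.9397, 0.0000] o=[0.7220, 0.2945, 0.4100] → [0.1077, 0.0392, -0.0020, -0.3420, 0.9397, 0.0000]
J4: z=[0.9395, 0.3420, -0.0175] o=[0.7292, 0.2972, 0.8499] → [-0.0993, 0.3101, 0.7307, 0.9395, 0.3420, -0.0175]
V = J·q̇ = [-0.0801, 0.2651, 0.4132, 0.8358, -0.6504, -0.1708]

-0.0801 0.2651 0.4132 0.8358 -0.6504 -0.1708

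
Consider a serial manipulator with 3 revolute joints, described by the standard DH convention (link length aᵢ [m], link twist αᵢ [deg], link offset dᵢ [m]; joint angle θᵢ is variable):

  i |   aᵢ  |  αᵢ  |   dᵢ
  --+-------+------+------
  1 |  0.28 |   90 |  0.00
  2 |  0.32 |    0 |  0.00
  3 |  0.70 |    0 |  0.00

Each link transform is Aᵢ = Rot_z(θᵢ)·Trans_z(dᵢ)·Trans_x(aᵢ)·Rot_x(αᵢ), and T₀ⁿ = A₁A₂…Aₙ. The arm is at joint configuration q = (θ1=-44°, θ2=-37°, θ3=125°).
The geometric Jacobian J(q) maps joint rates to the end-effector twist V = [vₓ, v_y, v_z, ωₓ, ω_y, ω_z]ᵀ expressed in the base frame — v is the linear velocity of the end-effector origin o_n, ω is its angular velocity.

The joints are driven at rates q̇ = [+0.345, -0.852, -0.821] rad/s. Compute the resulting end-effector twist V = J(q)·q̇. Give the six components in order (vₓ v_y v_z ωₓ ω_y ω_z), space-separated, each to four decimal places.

o_n = [0.4028, -0.3890, 0.5070]
J₁: ẑ×o_n = [0.3890, 0.4028, -0.0000], ω = ẑ
J2: z=[-0.6947, -0.7193, 0.0000] o=[0.2014, -0.1945, 0.0000] → [-0.3647, 0.3522, 0.2800, -0.6947, -0.7193, 0.0000]
J3: z=[-0.6947, -0.7193, 0.0000] o=[0.3853, -0.3720, -0.1926] → [-0.5032, 0.4860, 0.0244, -0.6947, -0.7193, 0.0000]
V = J·q̇ = [0.8581, -0.5601, -0.2586, 1.1622, 1.2035, 0.3450]

0.8581 -0.5601 -0.2586 1.1622 1.2035 0.3450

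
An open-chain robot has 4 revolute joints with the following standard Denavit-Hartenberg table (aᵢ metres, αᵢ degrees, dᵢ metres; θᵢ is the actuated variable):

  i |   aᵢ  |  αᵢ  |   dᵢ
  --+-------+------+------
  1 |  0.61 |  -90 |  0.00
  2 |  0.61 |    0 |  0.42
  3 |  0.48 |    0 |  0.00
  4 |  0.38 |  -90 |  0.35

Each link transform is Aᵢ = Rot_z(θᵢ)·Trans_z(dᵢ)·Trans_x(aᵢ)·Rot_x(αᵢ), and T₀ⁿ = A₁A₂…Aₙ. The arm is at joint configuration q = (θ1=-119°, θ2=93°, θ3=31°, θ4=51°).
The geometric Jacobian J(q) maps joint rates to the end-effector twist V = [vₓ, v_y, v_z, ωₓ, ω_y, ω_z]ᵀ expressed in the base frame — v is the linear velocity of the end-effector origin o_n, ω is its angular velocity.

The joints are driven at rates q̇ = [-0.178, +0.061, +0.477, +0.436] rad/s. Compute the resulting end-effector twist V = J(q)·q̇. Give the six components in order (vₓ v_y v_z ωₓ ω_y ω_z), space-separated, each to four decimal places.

o_n = [0.7069, -0.3130, -1.0402]
J₁: ẑ×o_n = [0.3130, 0.7069, -0.0000], ω = ẑ
J2: z=[0.8746, -0.4848, 0.0000] o=[-0.2957, -0.5335, 0.0000] → [0.5043, 0.9098, 0.6789, 0.8746, -0.4848, 0.0000]
J3: z=[0.8746, -0.4848, 0.0000] o=[0.0871, -0.7092, -0.6092] → [0.2090, 0.3770, 0.6470, 0.8746, -0.4848, 0.0000]
J4: z=[0.8746, -0.4848, 0.0000] o=[0.2172, -0.4745, -1.0071] → [0.0161, 0.0290, 0.3786, 0.8746, -0.4848, 0.0000]
V = J·q̇ = [0.0817, 0.1221, 0.5151, 0.8519, -0.4722, -0.1780]

0.0817 0.1221 0.5151 0.8519 -0.4722 -0.1780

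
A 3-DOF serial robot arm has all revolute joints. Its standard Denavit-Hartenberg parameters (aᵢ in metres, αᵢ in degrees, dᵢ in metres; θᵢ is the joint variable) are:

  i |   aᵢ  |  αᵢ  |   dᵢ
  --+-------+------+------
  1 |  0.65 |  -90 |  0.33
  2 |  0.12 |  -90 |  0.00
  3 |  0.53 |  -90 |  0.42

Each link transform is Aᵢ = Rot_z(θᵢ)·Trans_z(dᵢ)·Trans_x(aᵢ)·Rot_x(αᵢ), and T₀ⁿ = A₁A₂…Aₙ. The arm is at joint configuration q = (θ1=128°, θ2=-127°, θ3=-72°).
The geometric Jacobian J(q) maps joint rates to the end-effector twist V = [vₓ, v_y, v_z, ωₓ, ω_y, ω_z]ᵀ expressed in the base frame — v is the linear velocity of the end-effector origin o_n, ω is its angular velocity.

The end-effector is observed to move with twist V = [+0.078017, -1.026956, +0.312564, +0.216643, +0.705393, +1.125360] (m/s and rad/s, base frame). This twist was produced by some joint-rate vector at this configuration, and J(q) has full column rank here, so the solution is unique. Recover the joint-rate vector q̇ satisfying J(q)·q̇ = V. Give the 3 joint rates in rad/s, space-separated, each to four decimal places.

0.8070 -0.6050 0.5290

o_n = [-0.8987, 0.3316, 0.8094]
J₁: ẑ×o_n = [-0.3316, -0.8987, 0.0000], ω = ẑ
J2: z=[-0.7880, -0.6157, 0.0000] o=[-0.4002, 0.5122, 0.3300] → [-0.2951, 0.3778, -0.1646, -0.7880, -0.6157, 0.0000]
J3: z=[-0.4917, 0.6293, 0.6018] o=[-0.3557, 0.4553, 0.4258] → [0.3158, -0.1382, 0.4026, -0.4917, 0.6293, 0.6018]
q̇ = J⁺·V = [0.8070, -0.6050, 0.5290]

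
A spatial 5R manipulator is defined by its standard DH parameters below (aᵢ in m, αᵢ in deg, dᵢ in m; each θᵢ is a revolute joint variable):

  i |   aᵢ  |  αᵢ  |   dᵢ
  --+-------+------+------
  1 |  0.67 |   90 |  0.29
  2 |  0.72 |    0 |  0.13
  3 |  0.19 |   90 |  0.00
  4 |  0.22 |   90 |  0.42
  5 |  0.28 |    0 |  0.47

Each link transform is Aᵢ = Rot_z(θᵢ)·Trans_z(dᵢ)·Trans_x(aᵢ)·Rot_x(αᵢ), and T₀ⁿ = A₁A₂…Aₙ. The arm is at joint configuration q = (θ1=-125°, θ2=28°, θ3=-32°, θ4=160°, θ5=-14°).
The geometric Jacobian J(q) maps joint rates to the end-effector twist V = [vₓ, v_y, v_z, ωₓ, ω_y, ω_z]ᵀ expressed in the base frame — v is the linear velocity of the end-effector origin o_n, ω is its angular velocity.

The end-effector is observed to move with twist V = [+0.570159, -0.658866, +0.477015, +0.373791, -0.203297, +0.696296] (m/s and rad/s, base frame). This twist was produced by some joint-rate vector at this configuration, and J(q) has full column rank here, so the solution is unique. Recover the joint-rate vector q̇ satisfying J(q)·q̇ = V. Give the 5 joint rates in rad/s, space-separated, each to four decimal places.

o_n = [-1.2772, -0.5342, 0.2844]
J₁: ẑ×o_n = [0.5342, -1.2772, 0.0000], ω = ẑ
J2: z=[-0.8192, 0.5736, 0.0000] o=[-0.3843, -0.5488, 0.2900] → [-0.0032, -0.0046, 0.5001, -0.8192, 0.5736, 0.0000]
J3: z=[-0.8192, 0.5736, 0.0000] o=[-0.8554, -0.9950, 0.6280] → [-0.1971, -0.2815, -0.1356, -0.8192, 0.5736, 0.0000]
J4: z=[0.0400, 0.0571, -0.9976] o=[-0.9641, -1.1503, 0.6148] → [0.5957, 0.3255, 0.0425, 0.0400, 0.0571, -0.9976]
J5: z=[-0.9654, 0.2595, -0.0239] o=[-0.8907, -0.9142, 0.2102] → [0.0283, 0.0808, -0.2666, -0.9654, 0.2595, -0.0239]
q̇ = J⁺·V = [0.7140, 0.6290, -0.9240, 0.0210, -0.1360]

0.7140 0.6290 -0.9240 0.0210 -0.1360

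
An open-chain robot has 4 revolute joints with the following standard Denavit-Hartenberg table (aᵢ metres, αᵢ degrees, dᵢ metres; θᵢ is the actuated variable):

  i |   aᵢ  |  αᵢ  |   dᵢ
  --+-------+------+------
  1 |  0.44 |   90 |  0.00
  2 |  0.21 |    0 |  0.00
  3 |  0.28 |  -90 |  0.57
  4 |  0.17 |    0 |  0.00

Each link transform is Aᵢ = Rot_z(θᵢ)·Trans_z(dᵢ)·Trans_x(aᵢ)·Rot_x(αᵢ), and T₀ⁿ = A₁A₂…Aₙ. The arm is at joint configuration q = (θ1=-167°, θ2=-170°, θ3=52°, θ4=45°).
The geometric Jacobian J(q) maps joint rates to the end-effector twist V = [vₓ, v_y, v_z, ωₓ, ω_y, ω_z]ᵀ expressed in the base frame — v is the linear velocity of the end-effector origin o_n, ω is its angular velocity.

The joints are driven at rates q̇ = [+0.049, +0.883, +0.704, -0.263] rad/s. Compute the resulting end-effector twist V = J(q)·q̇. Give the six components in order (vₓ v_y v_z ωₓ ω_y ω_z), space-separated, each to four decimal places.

o_n = [-0.1453, 0.4281, -0.3898]
J₁: ẑ×o_n = [-0.4281, -0.1453, 0.0000], ω = ẑ
J2: z=[-0.2250, 0.9744, 0.0000] o=[-0.4287, -0.0990, 0.0000] → [-0.3798, -0.0877, -0.3947, -0.2250, 0.9744, 0.0000]
J3: z=[-0.2250, 0.9744, 0.0000] o=[-0.2272, -0.0525, -0.0365] → [-0.3443, -0.0795, -0.1879, -0.2250, 0.9744, 0.0000]
J4: z=[-0.8603, -0.1986, -0.4695] o=[-0.2274, 0.5325, -0.2837] → [-0.0279, -0.1298, 0.1061, -0.8603, -0.1986, -0.4695]
V = J·q̇ = [-0.5914, -0.1064, -0.5087, -0.1307, 1.5986, 0.1725]

-0.5914 -0.1064 -0.5087 -0.1307 1.5986 0.1725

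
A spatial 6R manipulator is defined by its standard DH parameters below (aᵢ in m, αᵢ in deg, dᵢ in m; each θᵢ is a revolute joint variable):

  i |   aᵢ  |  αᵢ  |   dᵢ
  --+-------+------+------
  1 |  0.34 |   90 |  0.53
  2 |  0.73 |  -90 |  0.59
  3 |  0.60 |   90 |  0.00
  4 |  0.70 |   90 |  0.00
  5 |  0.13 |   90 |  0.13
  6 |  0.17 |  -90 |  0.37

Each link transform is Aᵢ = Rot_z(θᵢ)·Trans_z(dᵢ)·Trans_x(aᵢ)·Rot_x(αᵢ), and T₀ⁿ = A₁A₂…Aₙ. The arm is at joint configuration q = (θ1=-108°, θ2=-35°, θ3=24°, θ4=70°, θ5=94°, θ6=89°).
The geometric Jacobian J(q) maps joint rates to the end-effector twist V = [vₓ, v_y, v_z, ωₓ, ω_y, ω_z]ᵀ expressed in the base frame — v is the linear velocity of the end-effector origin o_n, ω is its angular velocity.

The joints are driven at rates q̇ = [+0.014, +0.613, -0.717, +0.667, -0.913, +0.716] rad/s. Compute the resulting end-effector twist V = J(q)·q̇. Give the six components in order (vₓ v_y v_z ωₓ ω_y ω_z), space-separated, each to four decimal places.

-0.6731 -0.0121 1.9933 -1.4224 0.5332 0.3865

o_n = [-0.9697, -2.2446, 0.1540]
J₁: ẑ×o_n = [2.2446, -0.9697, 0.0000], ω = ẑ
J2: z=[-0.9511, 0.3090, 0.0000] o=[-0.1051, -0.3234, 0.5300] → [-0.1162, -0.3576, 2.0944, -0.9511, 0.3090, 0.0000]
J3: z=[-0.1772, -0.5455, 0.8192] o=[-0.8510, -0.7098, 0.1113] → [1.2339, -0.0897, 0.2073, -0.1772, -0.5455, 0.8192]
J4: z=[-0.9718, -0.0346, -0.2333] o=[-0.7576, -1.2122, -0.2031] → [-0.2532, 0.3966, 0.9959, -0.9718, -0.0346, -0.2333]
J5: z=[0.2068, -0.6003, -0.7726] o=[-0.8370, -1.7715, 0.2103] → [-0.3317, 0.1142, -0.1775, 0.2068, -0.6003, -0.7726]
J6: z=[-0.1809, -0.7995, 0.5728] o=[-0.9351, -1.8468, 0.0742] → [0.1640, -0.0054, 0.0443, -0.1809, -0.7995, 0.5728]
V = J·q̇ = [-0.6731, -0.0121, 1.9933, -1.4224, 0.5332, 0.3865]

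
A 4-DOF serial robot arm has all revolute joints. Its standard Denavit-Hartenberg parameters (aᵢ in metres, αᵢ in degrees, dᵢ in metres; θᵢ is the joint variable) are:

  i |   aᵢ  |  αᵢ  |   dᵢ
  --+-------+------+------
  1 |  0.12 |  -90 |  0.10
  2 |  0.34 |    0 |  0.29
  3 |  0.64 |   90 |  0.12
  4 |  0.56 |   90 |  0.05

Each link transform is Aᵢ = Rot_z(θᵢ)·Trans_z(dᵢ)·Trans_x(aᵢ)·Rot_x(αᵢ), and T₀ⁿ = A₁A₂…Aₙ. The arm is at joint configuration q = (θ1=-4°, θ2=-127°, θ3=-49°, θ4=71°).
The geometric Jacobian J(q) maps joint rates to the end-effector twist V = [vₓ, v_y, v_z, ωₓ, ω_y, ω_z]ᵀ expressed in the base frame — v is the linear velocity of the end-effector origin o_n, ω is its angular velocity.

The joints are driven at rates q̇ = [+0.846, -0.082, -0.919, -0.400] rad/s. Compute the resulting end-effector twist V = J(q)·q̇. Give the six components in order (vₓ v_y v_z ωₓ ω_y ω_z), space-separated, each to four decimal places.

-1.0920 -0.7671 -0.8266 -0.0420 -1.0005 1.2450

o_n = [-0.8407, 1.0006, 0.3790]
J₁: ẑ×o_n = [-1.0006, -0.8407, 0.0000], ω = ẑ
J2: z=[0.0698, 0.9976, 0.0000] o=[0.1197, -0.0084, 0.1000] → [0.2783, -0.0195, 1.0284, 0.0698, 0.9976, 0.0000]
J3: z=[0.0698, 0.9976, 0.0000] o=[-0.0642, 0.2952, 0.3715] → [0.0075, -0.0005, 0.8238, 0.0698, 0.9976, 0.0000]
J4: z=[-0.0696, 0.0049, -0.9976] o=[-0.6927, 0.4594, 0.4162] → [0.5396, 0.1450, -0.0369, -0.0696, 0.0049, -0.9976]
V = J·q̇ = [-1.0920, -0.7671, -0.8266, -0.0420, -1.0005, 1.2450]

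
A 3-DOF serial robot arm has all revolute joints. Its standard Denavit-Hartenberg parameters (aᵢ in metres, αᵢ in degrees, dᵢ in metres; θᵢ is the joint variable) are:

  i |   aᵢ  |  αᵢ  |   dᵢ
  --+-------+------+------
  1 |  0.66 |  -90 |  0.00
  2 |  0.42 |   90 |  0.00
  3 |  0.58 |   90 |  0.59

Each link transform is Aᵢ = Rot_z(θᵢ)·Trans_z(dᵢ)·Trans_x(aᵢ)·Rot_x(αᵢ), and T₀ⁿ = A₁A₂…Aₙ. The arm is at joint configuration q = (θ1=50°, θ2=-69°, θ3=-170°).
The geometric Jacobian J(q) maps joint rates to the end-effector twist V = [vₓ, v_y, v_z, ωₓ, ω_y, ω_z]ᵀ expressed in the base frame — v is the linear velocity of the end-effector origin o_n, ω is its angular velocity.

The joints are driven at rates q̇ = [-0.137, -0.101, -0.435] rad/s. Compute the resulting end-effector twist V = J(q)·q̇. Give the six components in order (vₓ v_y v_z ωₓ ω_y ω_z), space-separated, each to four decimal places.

o_n = [0.1125, -0.0226, 0.0703]
J₁: ẑ×o_n = [0.0226, 0.1125, -0.0000], ω = ẑ
J2: z=[-0.7660, 0.6428, 0.0000] o=[0.4242, 0.5056, 0.0000] → [0.0452, 0.0538, 0.6050, -0.7660, 0.6428, 0.0000]
J3: z=[-0.6001, -0.7152, 0.3584] o=[0.5210, 0.6209, 0.3921] → [0.4608, -0.3395, 0.0940, -0.6001, -0.7152, 0.3584]
V = J·q̇ = [-0.2081, 0.1268, -0.1020, 0.3384, 0.2462, -0.2929]

-0.2081 0.1268 -0.1020 0.3384 0.2462 -0.2929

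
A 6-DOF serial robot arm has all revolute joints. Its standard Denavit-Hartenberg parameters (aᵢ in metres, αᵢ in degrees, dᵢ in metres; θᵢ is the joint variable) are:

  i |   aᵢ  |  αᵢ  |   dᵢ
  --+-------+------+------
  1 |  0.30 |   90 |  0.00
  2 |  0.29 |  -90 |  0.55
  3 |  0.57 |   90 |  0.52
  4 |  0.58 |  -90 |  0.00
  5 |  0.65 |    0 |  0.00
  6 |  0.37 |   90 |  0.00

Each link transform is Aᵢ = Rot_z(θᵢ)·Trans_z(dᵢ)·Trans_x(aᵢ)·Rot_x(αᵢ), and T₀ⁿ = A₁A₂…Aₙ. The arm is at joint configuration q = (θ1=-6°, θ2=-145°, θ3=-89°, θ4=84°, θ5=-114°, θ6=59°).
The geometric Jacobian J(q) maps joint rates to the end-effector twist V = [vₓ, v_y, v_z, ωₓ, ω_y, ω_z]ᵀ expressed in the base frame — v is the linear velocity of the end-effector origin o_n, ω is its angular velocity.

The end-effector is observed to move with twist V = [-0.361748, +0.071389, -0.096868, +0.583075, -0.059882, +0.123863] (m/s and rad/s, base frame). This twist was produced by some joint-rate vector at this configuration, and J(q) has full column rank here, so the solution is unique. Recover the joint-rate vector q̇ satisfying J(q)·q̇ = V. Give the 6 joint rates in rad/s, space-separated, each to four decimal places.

-0.1500 -0.1090 0.1220 0.6390 -0.1690 0.0720

o_n = [1.2554, -1.3292, -0.5142]
J₁: ẑ×o_n = [1.3292, 1.2554, -0.0000], ω = ẑ
J2: z=[-0.1045, -0.9945, 0.0000] o=[0.2984, -0.0314, 0.0000] → [0.5114, -0.0537, 1.0874, -0.1045, -0.9945, 0.0000]
J3: z=[0.5704, -0.0600, -0.8192] o=[0.0046, -0.5535, -0.1663] → [-0.6146, -0.8261, -0.3675, 0.5704, -0.0600, -0.8192]
J4: z=[0.8127, -0.1030, 0.5735] o=[0.2336, -1.1506, -0.5980] → [0.0938, 0.5179, -0.0399, 0.8127, -0.1030, 0.5735]
J5: z=[0.1777, 0.9812, -0.0757] o=[0.5554, -1.2454, -1.0711] → [0.5401, -0.1519, -0.7017, 0.1777, 0.9812, -0.0757]
J6: z=[0.1777, 0.9812, -0.0757] o=[0.8913, -1.2633, -0.5149] → [-0.0043, -0.0277, -0.3689, 0.1777, 0.9812, -0.0757]
q̇ = J⁺·V = [-0.1500, -0.1090, 0.1220, 0.6390, -0.1690, 0.0720]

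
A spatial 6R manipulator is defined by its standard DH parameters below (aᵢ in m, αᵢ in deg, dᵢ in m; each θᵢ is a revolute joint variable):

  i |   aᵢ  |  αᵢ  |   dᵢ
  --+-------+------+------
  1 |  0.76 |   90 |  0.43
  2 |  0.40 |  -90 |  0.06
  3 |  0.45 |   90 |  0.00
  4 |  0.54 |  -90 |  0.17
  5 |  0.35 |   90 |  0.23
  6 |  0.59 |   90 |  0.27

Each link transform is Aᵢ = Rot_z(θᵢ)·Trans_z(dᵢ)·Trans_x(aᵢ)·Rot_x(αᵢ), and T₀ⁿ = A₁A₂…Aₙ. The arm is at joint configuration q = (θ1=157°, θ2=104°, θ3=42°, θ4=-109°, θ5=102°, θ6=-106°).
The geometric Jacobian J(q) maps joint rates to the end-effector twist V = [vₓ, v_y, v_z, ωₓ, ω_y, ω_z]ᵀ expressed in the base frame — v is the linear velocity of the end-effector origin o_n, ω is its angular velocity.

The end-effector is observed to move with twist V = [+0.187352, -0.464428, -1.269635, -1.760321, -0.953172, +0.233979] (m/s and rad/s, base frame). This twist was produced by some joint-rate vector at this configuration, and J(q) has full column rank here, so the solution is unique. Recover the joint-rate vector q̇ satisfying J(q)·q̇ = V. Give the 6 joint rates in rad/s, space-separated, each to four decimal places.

0.0870 -0.4740 -0.0530 -0.7200 0.9670 0.9500

o_n = [-1.1544, 0.5848, 0.8365]
J₁: ẑ×o_n = [-0.5848, -1.1544, 0.0000], ω = ẑ
J2: z=[0.3907, 0.9205, 0.0000] o=[-0.6996, 0.2970, 0.4300] → [0.3742, -0.1588, 0.5311, 0.3907, 0.9205, 0.0000]
J3: z=[0.8932, -0.3791, -0.2419] o=[-0.5871, 0.3144, 0.8181] → [0.0585, 0.1208, 0.0265, 0.8932, -0.3791, -0.2419]
J4: z=[0.4394, 0.6208, 0.6493] o=[-0.6302, 0.0056, 1.1426] → [-0.5661, -0.2058, 0.5799, 0.4394, 0.6208, 0.6493]
J5: z=[-0.3815, -0.5254, 0.7605] o=[-0.9947, 0.4253, 1.2497] → [0.0958, -0.2791, -0.1447, -0.3815, -0.5254, 0.7605]
J6: z=[-0.8868, 0.4401, -0.1409] o=[-1.1737, 0.0496, 1.2028] → [-0.0858, -0.3276, -0.4832, -0.8868, 0.4401, -0.1409]
q̇ = J⁺·V = [0.0870, -0.4740, -0.0530, -0.7200, 0.9670, 0.9500]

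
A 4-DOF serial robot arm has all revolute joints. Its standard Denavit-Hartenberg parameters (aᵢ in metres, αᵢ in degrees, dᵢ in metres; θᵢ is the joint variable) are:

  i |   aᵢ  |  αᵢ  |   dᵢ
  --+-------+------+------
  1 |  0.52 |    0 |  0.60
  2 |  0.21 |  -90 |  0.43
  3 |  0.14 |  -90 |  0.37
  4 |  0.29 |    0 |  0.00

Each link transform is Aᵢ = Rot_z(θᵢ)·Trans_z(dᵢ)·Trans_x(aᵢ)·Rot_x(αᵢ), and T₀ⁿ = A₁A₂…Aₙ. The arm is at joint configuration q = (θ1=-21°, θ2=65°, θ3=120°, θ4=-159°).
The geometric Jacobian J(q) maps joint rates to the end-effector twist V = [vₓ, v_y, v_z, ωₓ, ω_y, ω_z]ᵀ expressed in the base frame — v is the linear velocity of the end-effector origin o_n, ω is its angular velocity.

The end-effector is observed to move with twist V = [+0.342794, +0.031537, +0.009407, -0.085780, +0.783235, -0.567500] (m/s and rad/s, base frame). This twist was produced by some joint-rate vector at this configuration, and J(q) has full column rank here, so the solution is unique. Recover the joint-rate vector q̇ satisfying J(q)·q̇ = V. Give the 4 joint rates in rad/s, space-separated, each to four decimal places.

0.0680 -0.3570 0.6230 -0.5570

o_n = [0.3543, 0.3459, 1.1432]
J₁: ẑ×o_n = [-0.3459, 0.3543, 0.0000], ω = ẑ
J2: z=[0.0000, 0.0000, 1.0000] o=[0.4855, -0.1864, 0.6000] → [-0.5322, -0.1311, 0.0000, 0.0000, 0.0000, 1.0000]
J3: z=[-0.6947, 0.7193, 0.0000] o=[0.6365, -0.0405, 1.0300] → [0.0814, 0.0787, -0.0654, -0.6947, 0.7193, 0.0000]
J4: z=[-0.6230, -0.6016, 0.5000] o=[0.3291, 0.1771, 0.9088] → [-0.2254, 0.1587, -0.0900, -0.6230, -0.6016, 0.5000]
q̇ = J⁺·V = [0.0680, -0.3570, 0.6230, -0.5570]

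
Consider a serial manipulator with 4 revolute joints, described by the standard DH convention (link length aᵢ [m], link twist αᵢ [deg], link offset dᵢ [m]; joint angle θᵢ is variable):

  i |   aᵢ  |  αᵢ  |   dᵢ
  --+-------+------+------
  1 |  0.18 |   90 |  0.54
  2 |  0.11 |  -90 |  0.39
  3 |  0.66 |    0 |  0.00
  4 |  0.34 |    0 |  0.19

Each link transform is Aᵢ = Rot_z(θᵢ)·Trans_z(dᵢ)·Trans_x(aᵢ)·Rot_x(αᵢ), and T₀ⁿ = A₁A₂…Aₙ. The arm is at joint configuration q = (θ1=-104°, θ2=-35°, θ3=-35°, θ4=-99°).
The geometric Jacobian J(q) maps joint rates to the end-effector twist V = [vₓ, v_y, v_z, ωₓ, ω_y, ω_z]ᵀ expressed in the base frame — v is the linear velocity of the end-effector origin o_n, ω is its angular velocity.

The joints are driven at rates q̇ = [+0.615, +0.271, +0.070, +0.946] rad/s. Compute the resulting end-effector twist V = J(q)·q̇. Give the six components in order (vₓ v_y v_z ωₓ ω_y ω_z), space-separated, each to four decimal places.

-0.0317 -0.8893 -0.0362 -0.4039 -0.4999 1.4473

o_n = [-1.1351, -0.3647, 0.4579]
J₁: ẑ×o_n = [0.3647, -1.1351, 0.0000], ω = ẑ
J2: z=[-0.9703, 0.2419, 0.0000] o=[-0.0435, -0.1747, 0.5400] → [-0.0199, -0.0796, 0.4485, -0.9703, 0.2419, 0.0000]
J3: z=[-0.1388, -0.5565, 0.8192] o=[-0.4438, -0.1677, 0.4769] → [0.1719, -0.5689, -0.3574, -0.1388, -0.5565, 0.8192]
J4: z=[-0.1388, -0.5565, 0.8192] o=[-0.9182, -0.5059, 0.1668] → [-0.2776, -0.1373, -0.1403, -0.1388, -0.5565, 0.8192]
V = J·q̇ = [-0.0317, -0.8893, -0.0362, -0.4039, -0.4999, 1.4473]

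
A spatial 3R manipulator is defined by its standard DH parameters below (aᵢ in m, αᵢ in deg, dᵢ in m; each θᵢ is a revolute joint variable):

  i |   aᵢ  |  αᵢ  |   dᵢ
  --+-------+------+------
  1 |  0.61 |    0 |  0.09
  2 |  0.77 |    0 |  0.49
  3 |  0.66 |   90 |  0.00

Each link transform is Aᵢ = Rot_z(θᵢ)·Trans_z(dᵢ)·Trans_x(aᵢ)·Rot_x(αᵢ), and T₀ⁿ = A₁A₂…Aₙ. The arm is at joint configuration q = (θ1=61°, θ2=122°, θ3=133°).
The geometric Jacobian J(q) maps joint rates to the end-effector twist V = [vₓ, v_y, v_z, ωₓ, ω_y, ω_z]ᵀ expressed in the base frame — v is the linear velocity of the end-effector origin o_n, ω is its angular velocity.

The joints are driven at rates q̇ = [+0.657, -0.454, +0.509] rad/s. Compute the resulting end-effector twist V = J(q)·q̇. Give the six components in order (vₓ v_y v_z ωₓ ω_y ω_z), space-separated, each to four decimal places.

-0.0159 0.3762 0.0000 0.0000 0.0000 0.7120

o_n = [0.0016, 0.0347, 0.5800]
J₁: ẑ×o_n = [-0.0347, 0.0016, 0.0000], ω = ẑ
J2: z=[0.0000, 0.0000, 1.0000] o=[0.2957, 0.5335, 0.0900] → [0.4988, -0.2942, 0.0000, 0.0000, 0.0000, 1.0000]
J3: z=[0.0000, 0.0000, 1.0000] o=[-0.4732, 0.4932, 0.5800] → [0.4585, 0.4748, -0.0000, 0.0000, 0.0000, 1.0000]
V = J·q̇ = [-0.0159, 0.3762, 0.0000, 0.0000, 0.0000, 0.7120]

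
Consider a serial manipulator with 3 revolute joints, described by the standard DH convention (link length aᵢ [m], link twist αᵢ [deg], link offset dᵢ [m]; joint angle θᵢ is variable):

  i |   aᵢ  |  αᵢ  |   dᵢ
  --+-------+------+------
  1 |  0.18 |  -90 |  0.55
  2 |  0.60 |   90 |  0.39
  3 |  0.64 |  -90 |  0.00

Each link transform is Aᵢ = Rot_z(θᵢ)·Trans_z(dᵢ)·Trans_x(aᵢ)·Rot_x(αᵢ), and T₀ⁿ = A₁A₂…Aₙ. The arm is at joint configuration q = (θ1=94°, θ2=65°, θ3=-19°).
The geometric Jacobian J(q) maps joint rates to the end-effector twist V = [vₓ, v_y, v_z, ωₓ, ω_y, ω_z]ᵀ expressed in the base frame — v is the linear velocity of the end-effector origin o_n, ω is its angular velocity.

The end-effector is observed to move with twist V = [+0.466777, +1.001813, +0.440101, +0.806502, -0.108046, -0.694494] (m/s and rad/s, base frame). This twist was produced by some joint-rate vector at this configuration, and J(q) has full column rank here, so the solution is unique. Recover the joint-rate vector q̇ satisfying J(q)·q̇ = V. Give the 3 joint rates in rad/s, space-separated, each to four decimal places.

o_n = [-0.2293, 0.6750, -0.5422]
J₁: ẑ×o_n = [-0.6750, -0.2293, 0.0000], ω = ẑ
J2: z=[-0.9976, -0.0698, 0.0000] o=[-0.0126, 0.1796, 0.5500] → [0.0762, -1.0896, -0.5093, -0.9976, -0.0698, 0.0000]
J3: z=[-0.0632, 0.9041, 0.4226] o=[-0.4193, 0.4053, 0.0062] → [-0.6098, 0.0456, -0.1888, -0.0632, 0.9041, 0.4226]
q̇ = J⁺·V = [-0.6180, -0.7970, -0.1810]

-0.6180 -0.7970 -0.1810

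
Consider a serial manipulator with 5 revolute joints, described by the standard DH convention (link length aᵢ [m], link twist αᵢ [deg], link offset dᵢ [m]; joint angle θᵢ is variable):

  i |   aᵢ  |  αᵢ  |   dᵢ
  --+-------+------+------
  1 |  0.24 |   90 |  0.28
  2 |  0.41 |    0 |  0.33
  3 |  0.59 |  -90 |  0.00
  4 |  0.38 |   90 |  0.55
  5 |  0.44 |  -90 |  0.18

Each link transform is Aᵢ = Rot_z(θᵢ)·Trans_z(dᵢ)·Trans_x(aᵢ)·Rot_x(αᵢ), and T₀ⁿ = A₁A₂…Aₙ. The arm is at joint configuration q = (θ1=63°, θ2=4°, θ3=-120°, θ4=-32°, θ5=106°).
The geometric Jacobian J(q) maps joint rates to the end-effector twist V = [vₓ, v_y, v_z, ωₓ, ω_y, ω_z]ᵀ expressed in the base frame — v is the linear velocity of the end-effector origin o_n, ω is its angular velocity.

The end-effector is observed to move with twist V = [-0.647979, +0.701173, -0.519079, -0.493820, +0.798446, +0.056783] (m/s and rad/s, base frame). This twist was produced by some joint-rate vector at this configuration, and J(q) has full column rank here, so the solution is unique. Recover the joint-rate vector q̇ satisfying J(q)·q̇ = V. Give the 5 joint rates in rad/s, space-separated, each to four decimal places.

0.8280 0.1040 -0.1390 0.7760 -0.9050

o_n = [1.1017, 0.7972, -0.7597]
J₁: ẑ×o_n = [-0.7972, 1.1017, 0.0000], ω = ẑ
J2: z=[0.8910, -0.4540, 0.0000] o=[0.1090, 0.2138, 0.2800] → [0.4720, 0.9264, 0.9705, 0.8910, -0.4540, 0.0000]
J3: z=[0.8910, -0.4540, 0.0000] o=[0.5887, 0.4284, 0.3086] → [0.4850, 0.9518, 0.5615, 0.8910, -0.4540, 0.0000]
J4: z=[0.4080, 0.8008, -0.4384] o=[0.4713, 0.1980, -0.2217] → [-0.1682, -0.0569, -0.2604, 0.4080, 0.8008, -0.4384]
J5: z=[0.8611, -0.1780, 0.4763] o=[0.8110, 0.4212, -0.7524] → [-0.1778, 0.1447, 0.3756, 0.8611, -0.1780, 0.4763]
q̇ = J⁺·V = [0.8280, 0.1040, -0.1390, 0.7760, -0.9050]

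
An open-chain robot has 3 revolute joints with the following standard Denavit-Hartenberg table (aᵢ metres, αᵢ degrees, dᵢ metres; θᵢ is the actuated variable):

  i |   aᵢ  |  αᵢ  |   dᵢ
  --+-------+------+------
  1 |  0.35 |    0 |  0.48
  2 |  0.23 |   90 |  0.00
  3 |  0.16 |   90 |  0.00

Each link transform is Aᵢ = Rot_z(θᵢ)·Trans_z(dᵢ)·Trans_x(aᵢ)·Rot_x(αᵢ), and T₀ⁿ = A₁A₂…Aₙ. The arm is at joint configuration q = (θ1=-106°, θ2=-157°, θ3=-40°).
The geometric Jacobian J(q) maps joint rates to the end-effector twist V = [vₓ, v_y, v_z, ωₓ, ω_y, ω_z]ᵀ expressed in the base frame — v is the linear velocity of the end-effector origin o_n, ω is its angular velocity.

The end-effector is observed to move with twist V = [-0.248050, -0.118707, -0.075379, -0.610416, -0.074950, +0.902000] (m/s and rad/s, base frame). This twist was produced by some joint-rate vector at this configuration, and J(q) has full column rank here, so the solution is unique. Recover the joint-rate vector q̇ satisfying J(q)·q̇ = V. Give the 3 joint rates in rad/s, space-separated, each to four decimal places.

o_n = [-0.1394, 0.0135, 0.3772]
J₁: ẑ×o_n = [-0.0135, -0.1394, 0.0000], ω = ẑ
J2: z=[0.0000, 0.0000, 1.0000] o=[-0.0965, -0.3364, 0.4800] → [-0.3499, -0.0430, 0.0000, 0.0000, 0.0000, 1.0000]
J3: z=[0.9925, 0.1219, 0.0000] o=[-0.1245, -0.1082, 0.4800] → [-0.0125, 0.1021, 0.1226, 0.9925, 0.1219, 0.0000]
q̇ = J⁺·V = [0.1780, 0.7240, -0.6150]

0.1780 0.7240 -0.6150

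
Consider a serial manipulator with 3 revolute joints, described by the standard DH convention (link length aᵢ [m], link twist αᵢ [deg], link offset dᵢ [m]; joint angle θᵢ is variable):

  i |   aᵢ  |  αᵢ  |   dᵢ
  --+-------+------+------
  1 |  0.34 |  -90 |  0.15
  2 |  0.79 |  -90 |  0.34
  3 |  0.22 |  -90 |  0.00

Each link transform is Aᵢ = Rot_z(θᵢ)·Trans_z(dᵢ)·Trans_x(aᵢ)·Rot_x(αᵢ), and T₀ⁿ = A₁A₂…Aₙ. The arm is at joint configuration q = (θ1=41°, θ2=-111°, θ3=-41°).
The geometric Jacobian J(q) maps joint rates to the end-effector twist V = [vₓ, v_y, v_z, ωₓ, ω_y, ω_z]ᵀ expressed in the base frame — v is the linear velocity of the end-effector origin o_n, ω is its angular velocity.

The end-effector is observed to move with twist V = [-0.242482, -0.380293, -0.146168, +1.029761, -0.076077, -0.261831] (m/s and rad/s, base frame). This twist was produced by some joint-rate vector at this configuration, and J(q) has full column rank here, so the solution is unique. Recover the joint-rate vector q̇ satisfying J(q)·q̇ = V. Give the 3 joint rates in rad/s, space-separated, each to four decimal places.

-0.5410 -0.7330 0.7790

o_n = [-0.3197, 0.3638, 1.0425]
J₁: ẑ×o_n = [-0.3638, -0.3197, 0.0000], ω = ẑ
J2: z=[-0.6561, 0.7547, 0.0000] o=[0.2566, 0.2231, 0.1500] → [0.6736, 0.5856, 0.3426, -0.6561, 0.7547, 0.0000]
J3: z=[0.7046, 0.6125, 0.3584] o=[-0.1801, 0.2939, 0.8875] → [0.0699, -0.1592, 0.1347, 0.7046, 0.6125, 0.3584]
q̇ = J⁺·V = [-0.5410, -0.7330, 0.7790]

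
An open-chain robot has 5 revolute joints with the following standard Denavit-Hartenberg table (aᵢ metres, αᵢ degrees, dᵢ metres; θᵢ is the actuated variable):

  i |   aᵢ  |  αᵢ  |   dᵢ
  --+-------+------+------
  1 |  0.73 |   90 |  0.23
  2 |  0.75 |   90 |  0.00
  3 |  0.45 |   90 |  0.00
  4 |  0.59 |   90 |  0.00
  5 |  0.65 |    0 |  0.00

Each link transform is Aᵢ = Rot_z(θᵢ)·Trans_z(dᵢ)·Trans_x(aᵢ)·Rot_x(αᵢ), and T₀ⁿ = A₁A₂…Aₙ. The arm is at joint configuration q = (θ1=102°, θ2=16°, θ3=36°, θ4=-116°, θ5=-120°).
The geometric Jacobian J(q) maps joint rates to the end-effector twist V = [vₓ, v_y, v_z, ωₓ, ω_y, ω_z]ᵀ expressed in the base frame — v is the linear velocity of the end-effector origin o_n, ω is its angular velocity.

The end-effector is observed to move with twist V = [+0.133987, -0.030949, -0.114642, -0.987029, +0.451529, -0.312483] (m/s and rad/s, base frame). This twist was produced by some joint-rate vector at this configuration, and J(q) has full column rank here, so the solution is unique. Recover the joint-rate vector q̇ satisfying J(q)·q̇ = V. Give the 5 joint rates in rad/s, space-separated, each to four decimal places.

-0.0340 -0.2330 0.4780 0.8370 -0.0730

o_n = [0.3615, 1.4333, 0.6489]
J₁: ẑ×o_n = [-1.4333, 0.3615, 0.0000], ω = ẑ
J2: z=[0.9781, 0.2079, 0.0000] o=[-0.1518, 0.7140, 0.2300] → [0.0871, -0.4098, 0.5969, 0.9781, 0.2079, 0.0000]
J3: z=[-0.0573, 0.2696, -0.9613] o=[-0.3017, 1.4192, 0.4367] → [0.0708, -0.6253, -0.1796, -0.0573, 0.2696, -0.9613]
J4: z=[-0.9088, 0.3845, 0.1620] o=[-0.1157, 1.8165, 0.5371] → [0.1051, 0.1790, 0.1648, -0.9088, 0.3845, 0.1620]
J5: z=[-0.3966, -0.6753, -0.6218] o=[-0.1922, 1.4452, 0.9891] → [0.2224, -0.4792, 0.3787, -0.3966, -0.6753, -0.6218]
q̇ = J⁺·V = [-0.0340, -0.2330, 0.4780, 0.8370, -0.0730]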